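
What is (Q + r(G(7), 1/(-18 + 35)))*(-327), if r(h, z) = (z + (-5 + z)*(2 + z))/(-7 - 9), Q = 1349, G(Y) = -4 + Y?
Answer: -2040708573/4624 ≈ -4.4133e+5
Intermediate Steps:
r(h, z) = -z/16 - (-5 + z)*(2 + z)/16 (r(h, z) = (z + (-5 + z)*(2 + z))/(-16) = (z + (-5 + z)*(2 + z))*(-1/16) = -z/16 - (-5 + z)*(2 + z)/16)
(Q + r(G(7), 1/(-18 + 35)))*(-327) = (1349 + (5/8 - 1/(16*(-18 + 35)²) + 1/(8*(-18 + 35))))*(-327) = (1349 + (5/8 - (1/17)²/16 + (⅛)/17))*(-327) = (1349 + (5/8 - (1/17)²/16 + (⅛)*(1/17)))*(-327) = (1349 + (5/8 - 1/16*1/289 + 1/136))*(-327) = (1349 + (5/8 - 1/4624 + 1/136))*(-327) = (1349 + 2923/4624)*(-327) = (6240699/4624)*(-327) = -2040708573/4624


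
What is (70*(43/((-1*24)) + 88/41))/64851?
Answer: 12215/31906692 ≈ 0.00038284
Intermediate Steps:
(70*(43/((-1*24)) + 88/41))/64851 = (70*(43/(-24) + 88*(1/41)))*(1/64851) = (70*(43*(-1/24) + 88/41))*(1/64851) = (70*(-43/24 + 88/41))*(1/64851) = (70*(349/984))*(1/64851) = (12215/492)*(1/64851) = 12215/31906692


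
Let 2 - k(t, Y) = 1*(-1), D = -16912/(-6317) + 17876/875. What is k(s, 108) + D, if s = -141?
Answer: 144302817/5527375 ≈ 26.107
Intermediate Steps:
D = 127720692/5527375 (D = -16912*(-1/6317) + 17876*(1/875) = 16912/6317 + 17876/875 = 127720692/5527375 ≈ 23.107)
k(t, Y) = 3 (k(t, Y) = 2 - (-1) = 2 - 1*(-1) = 2 + 1 = 3)
k(s, 108) + D = 3 + 127720692/5527375 = 144302817/5527375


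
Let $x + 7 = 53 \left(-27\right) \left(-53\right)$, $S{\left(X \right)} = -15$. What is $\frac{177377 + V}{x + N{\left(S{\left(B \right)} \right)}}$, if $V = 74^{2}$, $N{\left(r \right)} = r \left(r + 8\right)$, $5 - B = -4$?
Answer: $\frac{182853}{75941} \approx 2.4078$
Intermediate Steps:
$B = 9$ ($B = 5 - -4 = 5 + 4 = 9$)
$N{\left(r \right)} = r \left(8 + r\right)$
$V = 5476$
$x = 75836$ ($x = -7 + 53 \left(-27\right) \left(-53\right) = -7 - -75843 = -7 + 75843 = 75836$)
$\frac{177377 + V}{x + N{\left(S{\left(B \right)} \right)}} = \frac{177377 + 5476}{75836 - 15 \left(8 - 15\right)} = \frac{182853}{75836 - -105} = \frac{182853}{75836 + 105} = \frac{182853}{75941}$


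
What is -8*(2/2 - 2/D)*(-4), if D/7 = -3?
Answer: 736/21 ≈ 35.048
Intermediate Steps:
D = -21 (D = 7*(-3) = -21)
-8*(2/2 - 2/D)*(-4) = -8*(2/2 - 2/(-21))*(-4) = -8*(2*(½) - 2*(-1/21))*(-4) = -8*(1 + 2/21)*(-4) = -8*23/21*(-4) = -184/21*(-4) = 736/21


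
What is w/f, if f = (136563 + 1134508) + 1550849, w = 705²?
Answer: 33135/188128 ≈ 0.17613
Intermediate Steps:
w = 497025
f = 2821920 (f = 1271071 + 1550849 = 2821920)
w/f = 497025/2821920 = 497025*(1/2821920) = 33135/188128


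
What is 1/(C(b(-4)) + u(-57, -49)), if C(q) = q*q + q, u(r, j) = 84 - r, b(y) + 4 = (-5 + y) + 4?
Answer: 1/213 ≈ 0.0046948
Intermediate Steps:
b(y) = -5 + y (b(y) = -4 + ((-5 + y) + 4) = -4 + (-1 + y) = -5 + y)
C(q) = q + q**2 (C(q) = q**2 + q = q + q**2)
1/(C(b(-4)) + u(-57, -49)) = 1/((-5 - 4)*(1 + (-5 - 4)) + (84 - 1*(-57))) = 1/(-9*(1 - 9) + (84 + 57)) = 1/(-9*(-8) + 141) = 1/(72 + 141) = 1/213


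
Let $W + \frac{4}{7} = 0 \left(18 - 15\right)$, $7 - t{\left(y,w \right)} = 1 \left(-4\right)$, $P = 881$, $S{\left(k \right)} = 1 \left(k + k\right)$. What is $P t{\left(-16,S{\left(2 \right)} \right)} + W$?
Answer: $\frac{67833}{7} \approx 9690.4$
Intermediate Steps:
$S{\left(k \right)} = 2 k$ ($S{\left(k \right)} = 1 \cdot 2 k = 2 k$)
$t{\left(y,w \right)} = 11$ ($t{\left(y,w \right)} = 7 - 1 \left(-4\right) = 7 - -4 = 7 + 4 = 11$)
$W = - \frac{4}{7}$ ($W = - \frac{4}{7} + 0 \left(18 - 15\right) = - \frac{4}{7} + 0 \cdot 3 = - \frac{4}{7} + 0 = - \frac{4}{7} \approx -0.57143$)
$P t{\left(-16,S{\left(2 \right)} \right)} + W = 881 \cdot 11 - \frac{4}{7} = 9691 - \frac{4}{7} = \frac{67833}{7}$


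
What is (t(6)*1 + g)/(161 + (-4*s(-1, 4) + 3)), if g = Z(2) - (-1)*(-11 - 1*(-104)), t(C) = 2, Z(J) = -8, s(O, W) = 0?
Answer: 87/164 ≈ 0.53049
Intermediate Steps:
g = 85 (g = -8 - (-1)*(-11 - 1*(-104)) = -8 - (-1)*(-11 + 104) = -8 - (-1)*93 = -8 - 1*(-93) = -8 + 93 = 85)
(t(6)*1 + g)/(161 + (-4*s(-1, 4) + 3)) = (2*1 + 85)/(161 + (-4*0 + 3)) = (2 + 85)/(161 + (0 + 3)) = 87/(161 + 3) = 87/164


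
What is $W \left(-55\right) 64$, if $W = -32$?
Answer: $112640$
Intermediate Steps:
$W \left(-55\right) 64 = \left(-32\right) \left(-55\right) 64 = 1760 \cdot 64 = 112640$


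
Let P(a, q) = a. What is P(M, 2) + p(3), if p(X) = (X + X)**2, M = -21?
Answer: 15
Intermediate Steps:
p(X) = 4*X**2 (p(X) = (2*X)**2 = 4*X**2)
P(M, 2) + p(3) = -21 + 4*3**2 = -21 + 4*9 = -21 + 36 = 15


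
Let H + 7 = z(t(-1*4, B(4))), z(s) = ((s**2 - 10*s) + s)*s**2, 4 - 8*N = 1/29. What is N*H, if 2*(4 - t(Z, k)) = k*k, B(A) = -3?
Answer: -10695/3712 ≈ -2.8812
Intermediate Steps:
t(Z, k) = 4 - k**2/2 (t(Z, k) = 4 - k*k/2 = 4 - k**2/2)
N = 115/232 (N = 1/2 - 1/8/29 = 1/2 - 1/8*1/29 = 1/2 - 1/232 = 115/232 ≈ 0.49569)
z(s) = s**2*(s**2 - 9*s) (z(s) = (s**2 - 9*s)*s**2 = s**2*(s**2 - 9*s))
H = -93/16 (H = -7 + (4 - 1/2*(-3)**2)**3*(-9 + (4 - 1/2*(-3)**2)) = -7 + (4 - 1/2*9)**3*(-9 + (4 - 1/2*9)) = -7 + (4 - 9/2)**3*(-9 + (4 - 9/2)) = -7 + (-1/2)**3*(-9 - 1/2) = -7 - 1/8*(-19/2) = -7 + 19/16 = -93/16 ≈ -5.8125)
N*H = (115/232)*(-93/16) = -10695/3712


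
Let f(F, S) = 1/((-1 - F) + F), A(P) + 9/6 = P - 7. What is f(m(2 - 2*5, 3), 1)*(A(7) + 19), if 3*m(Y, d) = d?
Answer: -35/2 ≈ -17.500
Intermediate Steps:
m(Y, d) = d/3
A(P) = -17/2 + P (A(P) = -3/2 + (P - 7) = -3/2 + (-7 + P) = -17/2 + P)
f(F, S) = -1 (f(F, S) = 1/(-1) = -1)
f(m(2 - 2*5, 3), 1)*(A(7) + 19) = -((-17/2 + 7) + 19) = -(-3/2 + 19) = -1*35/2 = -35/2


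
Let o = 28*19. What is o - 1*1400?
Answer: -868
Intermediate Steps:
o = 532
o - 1*1400 = 532 - 1*1400 = 532 - 1400 = -868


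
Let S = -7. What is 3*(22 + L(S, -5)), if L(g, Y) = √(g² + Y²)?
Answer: 66 + 3*√74 ≈ 91.807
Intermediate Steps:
L(g, Y) = √(Y² + g²)
3*(22 + L(S, -5)) = 3*(22 + √((-5)² + (-7)²)) = 3*(22 + √(25 + 49)) = 3*(22 + √74) = 66 + 3*√74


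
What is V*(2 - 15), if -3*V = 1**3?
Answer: 13/3 ≈ 4.3333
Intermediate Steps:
V = -1/3 (V = -1/3*1**3 = -1/3*1 = -1/3 ≈ -0.33333)
V*(2 - 15) = -(2 - 15)/3 = -1/3*(-13) = 13/3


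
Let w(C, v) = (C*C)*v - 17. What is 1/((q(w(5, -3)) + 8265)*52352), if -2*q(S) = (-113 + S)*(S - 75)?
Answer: -1/463446080 ≈ -2.1577e-9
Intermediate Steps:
w(C, v) = -17 + v*C² (w(C, v) = C²*v - 17 = v*C² - 17 = -17 + v*C²)
q(S) = -(-113 + S)*(-75 + S)/2 (q(S) = -(-113 + S)*(S - 75)/2 = -(-113 + S)*(-75 + S)/2)
1/((q(w(5, -3)) + 8265)*52352) = 1/((-8475/2 + 94*(-17 - 3*5²) - (-17 - 3*5²)²/2) + 8265*52352) = (1/52352)/((-8475/2 + 94*(-17 - 3*25) - (-17 - 3*25)²/2) + 8265) = (1/52352)/((-8475/2 + 94*(-17 - 75) - (-17 - 75)²/2) + 8265) = (1/52352)/((-8475/2 + 94*(-92) - ½*(-92)²) + 8265) = (1/52352)/((-8475/2 - 8648 - ½*8464) + 8265) = (1/52352)/((-8475/2 - 8648 - 4232) + 8265) = (1/52352)/(-34235/2 + 8265) = (1/52352)/(-17705/2) = -2/17705*1/52352 = -1/463446080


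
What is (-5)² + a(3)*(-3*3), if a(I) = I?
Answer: -2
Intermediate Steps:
(-5)² + a(3)*(-3*3) = (-5)² + 3*(-3*3) = 25 + 3*(-9) = 25 - 27 = -2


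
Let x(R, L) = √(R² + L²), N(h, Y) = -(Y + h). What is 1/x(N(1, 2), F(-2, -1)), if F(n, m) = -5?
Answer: √34/34 ≈ 0.17150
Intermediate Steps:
N(h, Y) = -Y - h
x(R, L) = √(L² + R²)
1/x(N(1, 2), F(-2, -1)) = 1/(√((-5)² + (-1*2 - 1*1)²)) = 1/(√(25 + (-2 - 1)²)) = 1/(√(25 + (-3)²)) = 1/(√(25 + 9)) = 1/(√34) = √34/34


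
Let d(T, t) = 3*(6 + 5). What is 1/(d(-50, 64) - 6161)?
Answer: -1/6128 ≈ -0.00016319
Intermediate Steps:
d(T, t) = 33 (d(T, t) = 3*11 = 33)
1/(d(-50, 64) - 6161) = 1/(33 - 6161) = 1/(-6128) = -1/6128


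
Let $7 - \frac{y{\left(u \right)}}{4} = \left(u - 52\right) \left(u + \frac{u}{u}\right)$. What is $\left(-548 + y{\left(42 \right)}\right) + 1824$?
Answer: $3024$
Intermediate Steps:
$y{\left(u \right)} = 28 - 4 \left(1 + u\right) \left(-52 + u\right)$ ($y{\left(u \right)} = 28 - 4 \left(u - 52\right) \left(u + \frac{u}{u}\right) = 28 - 4 \left(-52 + u\right) \left(u + 1\right) = 28 - 4 \left(-52 + u\right) \left(1 + u\right) = 28 - 4 \left(1 + u\right) \left(-52 + u\right)$)
$\left(-548 + y{\left(42 \right)}\right) + 1824 = \left(-548 + \left(236 - 4 \cdot 42^{2} + 204 \cdot 42\right)\right) + 1824 = \left(-548 + \left(236 - 7056 + 8568\right)\right) + 1824 = \left(-548 + 1748\right) + 1824 = 1200 + 1824 = 3024$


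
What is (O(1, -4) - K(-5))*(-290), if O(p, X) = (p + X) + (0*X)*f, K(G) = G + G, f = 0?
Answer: -2030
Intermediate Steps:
K(G) = 2*G
O(p, X) = X + p (O(p, X) = (p + X) + (0*X)*0 = (X + p) + 0*0 = (X + p) + 0 = X + p)
(O(1, -4) - K(-5))*(-290) = ((-4 + 1) - 2*(-5))*(-290) = (-3 - 1*(-10))*(-290) = (-3 + 10)*(-290) = 7*(-290) = -2030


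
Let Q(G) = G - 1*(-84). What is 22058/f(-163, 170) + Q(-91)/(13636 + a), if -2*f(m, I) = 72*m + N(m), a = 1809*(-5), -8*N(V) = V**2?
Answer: 1619449249/553018087 ≈ 2.9284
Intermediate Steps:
N(V) = -V**2/8
a = -9045
f(m, I) = -36*m + m**2/16 (f(m, I) = -(72*m - m**2/8)/2 = -36*m + m**2/16)
Q(G) = 84 + G (Q(G) = G + 84 = 84 + G)
22058/f(-163, 170) + Q(-91)/(13636 + a) = 22058/(((1/16)*(-163)*(-576 - 163))) + (84 - 91)/(13636 - 9045) = 22058/(((1/16)*(-163)*(-739))) - 7/4591 = 22058/(120457/16) - 7*1/4591 = 22058*(16/120457) - 7/4591 = 352928/120457 - 7/4591 = 1619449249/553018087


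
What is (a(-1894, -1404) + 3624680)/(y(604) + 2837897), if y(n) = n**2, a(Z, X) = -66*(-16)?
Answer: 3625736/3202713 ≈ 1.1321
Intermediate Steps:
a(Z, X) = 1056
(a(-1894, -1404) + 3624680)/(y(604) + 2837897) = (1056 + 3624680)/(604**2 + 2837897) = 3625736/(364816 + 2837897) = 3625736/3202713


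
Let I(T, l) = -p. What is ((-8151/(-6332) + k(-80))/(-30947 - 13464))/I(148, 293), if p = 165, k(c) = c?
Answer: -498409/46399724580 ≈ -1.0742e-5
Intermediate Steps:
I(T, l) = -165 (I(T, l) = -1*165 = -165)
((-8151/(-6332) + k(-80))/(-30947 - 13464))/I(148, 293) = ((-8151/(-6332) - 80)/(-30947 - 13464))/(-165) = ((-8151*(-1/6332) - 80)/(-44411))*(-1/165) = ((8151/6332 - 80)*(-1/44411))*(-1/165) = -498409/6332*(-1/44411)*(-1/165) = (498409/281210452)*(-1/165) = -498409/46399724580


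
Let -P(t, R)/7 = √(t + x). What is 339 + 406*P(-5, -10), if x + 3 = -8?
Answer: 339 - 11368*I ≈ 339.0 - 11368.0*I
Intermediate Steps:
x = -11 (x = -3 - 8 = -11)
P(t, R) = -7*√(-11 + t) (P(t, R) = -7*√(t - 11) = -7*√(-11 + t))
339 + 406*P(-5, -10) = 339 + 406*(-7*√(-11 - 5)) = 339 + 406*(-28*I) = 339 - 11368*I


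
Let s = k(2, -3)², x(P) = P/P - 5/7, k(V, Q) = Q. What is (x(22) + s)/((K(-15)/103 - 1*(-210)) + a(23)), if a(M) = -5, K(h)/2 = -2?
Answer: 6695/147777 ≈ 0.045305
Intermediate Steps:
K(h) = -4 (K(h) = 2*(-2) = -4)
x(P) = 2/7 (x(P) = 1 - 5*⅐ = 1 - 5/7 = 2/7)
s = 9 (s = (-3)² = 9)
(x(22) + s)/((K(-15)/103 - 1*(-210)) + a(23)) = (2/7 + 9)/((-4/103 - 1*(-210)) - 5) = 65/(7*((-4*1/103 + 210) - 5)) = 65/(7*((-4/103 + 210) - 5)) = 65/(7*(21626/103 - 5)) = 65/(7*(21111/103)) = (65/7)*(103/21111) = 6695/147777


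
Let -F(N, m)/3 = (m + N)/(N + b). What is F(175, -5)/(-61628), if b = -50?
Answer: 51/770350 ≈ 6.6204e-5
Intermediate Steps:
F(N, m) = -3*(N + m)/(-50 + N) (F(N, m) = -3*(m + N)/(N - 50) = -3*(N + m)/(-50 + N))
F(175, -5)/(-61628) = (3*(-1*175 - 1*(-5))/(-50 + 175))/(-61628) = (3*(-175 + 5)/125)*(-1/61628) = (3*(1/125)*(-170))*(-1/61628) = -102/25*(-1/61628) = 51/770350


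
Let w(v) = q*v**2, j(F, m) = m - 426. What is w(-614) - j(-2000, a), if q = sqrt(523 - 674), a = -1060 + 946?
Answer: 540 + 376996*I*sqrt(151) ≈ 540.0 + 4.6326e+6*I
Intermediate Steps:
a = -114
j(F, m) = -426 + m
q = I*sqrt(151) (q = sqrt(-151) = I*sqrt(151) ≈ 12.288*I)
w(v) = I*sqrt(151)*v**2 (w(v) = (I*sqrt(151))*v**2 = I*sqrt(151)*v**2)
w(-614) - j(-2000, a) = I*sqrt(151)*(-614)**2 - (-426 - 114) = I*sqrt(151)*376996 - 1*(-540) = 376996*I*sqrt(151) + 540 = 540 + 376996*I*sqrt(151)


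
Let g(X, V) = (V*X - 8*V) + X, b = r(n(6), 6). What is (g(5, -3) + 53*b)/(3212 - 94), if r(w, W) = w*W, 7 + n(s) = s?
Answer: -152/1559 ≈ -0.097498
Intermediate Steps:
n(s) = -7 + s
r(w, W) = W*w
b = -6 (b = 6*(-7 + 6) = 6*(-1) = -6)
g(X, V) = X - 8*V + V*X (g(X, V) = (-8*V + V*X) + X = X - 8*V + V*X)
(g(5, -3) + 53*b)/(3212 - 94) = ((5 - 8*(-3) - 3*5) + 53*(-6))/(3212 - 94) = ((5 + 24 - 15) - 318)/3118 = (14 - 318)*(1/3118) = -304*1/3118 = -152/1559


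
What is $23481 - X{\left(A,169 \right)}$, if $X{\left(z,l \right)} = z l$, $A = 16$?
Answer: $20777$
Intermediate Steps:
$X{\left(z,l \right)} = l z$
$23481 - X{\left(A,169 \right)} = 23481 - 169 \cdot 16 = 23481 - 2704 = 20777$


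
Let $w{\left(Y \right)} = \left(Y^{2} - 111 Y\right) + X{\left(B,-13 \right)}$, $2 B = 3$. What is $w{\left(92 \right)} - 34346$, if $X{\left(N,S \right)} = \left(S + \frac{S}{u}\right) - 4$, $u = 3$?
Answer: $- \frac{108346}{3} \approx -36115.0$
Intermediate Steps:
$B = \frac{3}{2}$ ($B = \frac{1}{2} \cdot 3 = \frac{3}{2} \approx 1.5$)
$X{\left(N,S \right)} = -4 + \frac{4 S}{3}$ ($X{\left(N,S \right)} = \left(S + \frac{S}{3}\right) - 4 = \frac{4 S}{3} - 4 = -4 + \frac{4 S}{3}$)
$w{\left(Y \right)} = - \frac{64}{3} + Y^{2} - 111 Y$ ($w{\left(Y \right)} = \left(Y^{2} - 111 Y\right) + \left(-4 + \frac{4}{3} \left(-13\right)\right) = \left(Y^{2} - 111 Y\right) - \frac{64}{3} = - \frac{64}{3} + Y^{2} - 111 Y$)
$w{\left(92 \right)} - 34346 = \left(- \frac{64}{3} + 92^{2} - 10212\right) - 34346 = \left(- \frac{64}{3} + 8464 - 10212\right) - 34346 = - \frac{5308}{3} - 34346 = - \frac{108346}{3}$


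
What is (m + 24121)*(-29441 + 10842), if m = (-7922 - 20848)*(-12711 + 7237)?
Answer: -2929548967499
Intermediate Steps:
m = 157486980 (m = -28770*(-5474) = 157486980)
(m + 24121)*(-29441 + 10842) = (157486980 + 24121)*(-29441 + 10842) = 157511101*(-18599) = -2929548967499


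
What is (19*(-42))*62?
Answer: -49476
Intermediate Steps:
(19*(-42))*62 = -798*62 = -49476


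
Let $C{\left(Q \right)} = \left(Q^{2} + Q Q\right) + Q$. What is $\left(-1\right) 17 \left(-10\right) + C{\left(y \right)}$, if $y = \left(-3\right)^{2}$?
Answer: $341$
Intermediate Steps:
$y = 9$
$C{\left(Q \right)} = Q + 2 Q^{2}$ ($C{\left(Q \right)} = \left(Q^{2} + Q^{2}\right) + Q = 2 Q^{2} + Q = Q + 2 Q^{2}$)
$\left(-1\right) 17 \left(-10\right) + C{\left(y \right)} = \left(-1\right) 17 \left(-10\right) + 9 \left(1 + 2 \cdot 9\right) = \left(-17\right) \left(-10\right) + 9 \left(1 + 18\right) = 170 + 9 \cdot 19 = 170 + 171 = 341$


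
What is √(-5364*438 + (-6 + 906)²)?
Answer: 6*I*√42762 ≈ 1240.7*I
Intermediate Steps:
√(-5364*438 + (-6 + 906)²) = √(-2349432 + 900²) = √(-2349432 + 810000) = √(-1539432) = 6*I*√42762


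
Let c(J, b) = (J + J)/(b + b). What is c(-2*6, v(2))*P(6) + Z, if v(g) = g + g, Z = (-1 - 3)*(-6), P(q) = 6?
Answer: 6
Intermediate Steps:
Z = 24 (Z = -4*(-6) = 24)
v(g) = 2*g
c(J, b) = J/b (c(J, b) = (2*J)/((2*b)) = (2*J)*(1/(2*b)) = J/b)
c(-2*6, v(2))*P(6) + Z = ((-2*6)/((2*2)))*6 + 24 = -12/4*6 + 24 = -12*1/4*6 + 24 = -3*6 + 24 = -18 + 24 = 6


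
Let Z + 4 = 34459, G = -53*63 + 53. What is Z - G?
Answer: 37741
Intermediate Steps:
G = -3286 (G = -3339 + 53 = -3286)
Z = 34455 (Z = -4 + 34459 = 34455)
Z - G = 34455 - 1*(-3286) = 34455 + 3286 = 37741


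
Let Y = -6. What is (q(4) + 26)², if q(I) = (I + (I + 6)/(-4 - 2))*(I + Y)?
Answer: 4096/9 ≈ 455.11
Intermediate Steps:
q(I) = (-1 + 5*I/6)*(-6 + I) (q(I) = (I + (I + 6)/(-4 - 2))*(I - 6) = (I + (6 + I)/(-6))*(-6 + I) = (I + (6 + I)*(-⅙))*(-6 + I) = (I + (-1 - I/6))*(-6 + I) = (-1 + 5*I/6)*(-6 + I))
(q(4) + 26)² = ((6 - 6*4 + (⅚)*4²) + 26)² = ((6 - 24 + (⅚)*16) + 26)² = ((6 - 24 + 40/3) + 26)² = (-14/3 + 26)² = (64/3)² = 4096/9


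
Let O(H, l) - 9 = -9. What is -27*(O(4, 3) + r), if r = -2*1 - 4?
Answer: 162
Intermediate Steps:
r = -6 (r = -2 - 4 = -6)
O(H, l) = 0 (O(H, l) = 9 - 9 = 0)
-27*(O(4, 3) + r) = -27*(0 - 6) = -27*(-6) = 162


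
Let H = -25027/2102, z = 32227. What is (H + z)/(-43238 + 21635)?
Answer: -67716127/45409506 ≈ -1.4912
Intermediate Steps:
H = -25027/2102 (H = -25027*1/2102 = -25027/2102 ≈ -11.906)
(H + z)/(-43238 + 21635) = (-25027/2102 + 32227)/(-43238 + 21635) = (67716127/2102)/(-21603) = (67716127/2102)*(-1/21603) = -67716127/45409506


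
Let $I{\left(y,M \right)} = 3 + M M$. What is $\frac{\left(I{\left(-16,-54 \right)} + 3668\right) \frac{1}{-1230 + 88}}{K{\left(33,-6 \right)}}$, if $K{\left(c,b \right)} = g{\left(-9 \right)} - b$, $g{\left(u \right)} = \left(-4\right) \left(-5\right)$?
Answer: $- \frac{6587}{29692} \approx -0.22184$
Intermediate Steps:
$I{\left(y,M \right)} = 3 + M^{2}$
$g{\left(u \right)} = 20$
$K{\left(c,b \right)} = 20 - b$
$\frac{\left(I{\left(-16,-54 \right)} + 3668\right) \frac{1}{-1230 + 88}}{K{\left(33,-6 \right)}} = \frac{\left(\left(3 + \left(-54\right)^{2}\right) + 3668\right) \frac{1}{-1230 + 88}}{20 - -6} = \frac{\left(\left(3 + 2916\right) + 3668\right) \frac{1}{-1142}}{20 + 6} = \frac{\left(2919 + 3668\right) \left(- \frac{1}{1142}\right)}{26} = 6587 \left(- \frac{1}{1142}\right) \frac{1}{26} = \left(- \frac{6587}{1142}\right) \frac{1}{26} = - \frac{6587}{29692}$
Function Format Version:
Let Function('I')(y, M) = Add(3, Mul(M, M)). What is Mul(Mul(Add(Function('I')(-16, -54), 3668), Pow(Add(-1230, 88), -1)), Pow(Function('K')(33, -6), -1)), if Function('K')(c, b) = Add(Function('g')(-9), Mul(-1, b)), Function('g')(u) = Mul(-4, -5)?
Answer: Rational(-6587, 29692) ≈ -0.22184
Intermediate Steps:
Function('I')(y, M) = Add(3, Pow(M, 2))
Function('g')(u) = 20
Function('K')(c, b) = Add(20, Mul(-1, b))
Mul(Mul(Add(Function('I')(-16, -54), 3668), Pow(Add(-1230, 88), -1)), Pow(Function('K')(33, -6), -1)) = Mul(Mul(Add(Add(3, Pow(-54, 2)), 3668), Pow(Add(-1230, 88), -1)), Pow(Add(20, Mul(-1, -6)), -1)) = Mul(Mul(Add(Add(3, 2916), 3668), Pow(-1142, -1)), Pow(Add(20, 6), -1)) = Mul(Mul(Add(2919, 3668), Rational(-1, 1142)), Pow(26, -1)) = Mul(Mul(6587, Rational(-1, 1142)), Rational(1, 26)) = Mul(Rational(-6587, 1142), Rational(1, 26)) = Rational(-6587, 29692)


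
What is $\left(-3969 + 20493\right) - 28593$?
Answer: $-12069$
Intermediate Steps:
$\left(-3969 + 20493\right) - 28593 = 16524 - 28593 = -12069$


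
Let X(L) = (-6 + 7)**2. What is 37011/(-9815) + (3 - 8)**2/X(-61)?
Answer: 16028/755 ≈ 21.229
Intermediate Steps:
X(L) = 1 (X(L) = 1**2 = 1)
37011/(-9815) + (3 - 8)**2/X(-61) = 37011/(-9815) + (3 - 8)**2/1 = 37011*(-1/9815) + (-5)**2*1 = -2847/755 + 25*1 = -2847/755 + 25 = 16028/755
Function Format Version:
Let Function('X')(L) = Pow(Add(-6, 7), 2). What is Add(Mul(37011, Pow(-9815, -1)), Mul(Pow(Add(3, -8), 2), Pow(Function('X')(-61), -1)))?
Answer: Rational(16028, 755) ≈ 21.229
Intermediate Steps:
Function('X')(L) = 1 (Function('X')(L) = Pow(1, 2) = 1)
Add(Mul(37011, Pow(-9815, -1)), Mul(Pow(Add(3, -8), 2), Pow(Function('X')(-61), -1))) = Add(Mul(37011, Pow(-9815, -1)), Mul(Pow(Add(3, -8), 2), Pow(1, -1))) = Add(Mul(37011, Rational(-1, 9815)), Mul(Pow(-5, 2), 1)) = Add(Rational(-2847, 755), Mul(25, 1)) = Add(Rational(-2847, 755), 25) = Rational(16028, 755)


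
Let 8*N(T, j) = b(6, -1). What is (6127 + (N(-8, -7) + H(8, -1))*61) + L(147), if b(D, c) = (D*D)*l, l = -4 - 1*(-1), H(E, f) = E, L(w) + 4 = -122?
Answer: 11331/2 ≈ 5665.5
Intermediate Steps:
L(w) = -126 (L(w) = -4 - 122 = -126)
l = -3 (l = -4 + 1 = -3)
b(D, c) = -3*D² (b(D, c) = (D*D)*(-3) = D²*(-3) = -3*D²)
N(T, j) = -27/2 (N(T, j) = (-3*6²)/8 = (-3*36)/8 = (⅛)*(-108) = -27/2)
(6127 + (N(-8, -7) + H(8, -1))*61) + L(147) = (6127 + (-27/2 + 8)*61) - 126 = (6127 - 11/2*61) - 126 = (6127 - 671/2) - 126 = 11583/2 - 126 = 11331/2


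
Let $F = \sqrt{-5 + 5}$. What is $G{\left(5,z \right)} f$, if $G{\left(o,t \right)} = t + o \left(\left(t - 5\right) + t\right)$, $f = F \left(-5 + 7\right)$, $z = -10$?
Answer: $0$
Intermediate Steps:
$F = 0$ ($F = \sqrt{0} = 0$)
$f = 0$ ($f = 0 \left(-5 + 7\right) = 0 \cdot 2 = 0$)
$G{\left(o,t \right)} = t + o \left(-5 + 2 t\right)$ ($G{\left(o,t \right)} = t + o \left(\left(-5 + t\right) + t\right) = t + o \left(-5 + 2 t\right)$)
$G{\left(5,z \right)} f = \left(-10 - 25 + 2 \cdot 5 \left(-10\right)\right) 0 = \left(-10 - 25 - 100\right) 0 = \left(-135\right) 0 = 0$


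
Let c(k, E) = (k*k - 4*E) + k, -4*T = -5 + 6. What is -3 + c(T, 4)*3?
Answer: -825/16 ≈ -51.563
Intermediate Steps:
T = -¼ (T = -(-5 + 6)/4 = -¼*1 = -¼ ≈ -0.25000)
c(k, E) = k + k² - 4*E (c(k, E) = (k² - 4*E) + k = k + k² - 4*E)
-3 + c(T, 4)*3 = -3 + (-¼ + (-¼)² - 4*4)*3 = -3 + (-¼ + 1/16 - 16)*3 = -3 - 259/16*3 = -3 - 777/16 = -825/16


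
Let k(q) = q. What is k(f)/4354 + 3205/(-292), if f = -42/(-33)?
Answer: -10964013/998932 ≈ -10.976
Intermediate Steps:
f = 14/11 (f = -42*(-1/33) = 14/11 ≈ 1.2727)
k(f)/4354 + 3205/(-292) = (14/11)/4354 + 3205/(-292) = (14/11)*(1/4354) + 3205*(-1/292) = 1/3421 - 3205/292 = -10964013/998932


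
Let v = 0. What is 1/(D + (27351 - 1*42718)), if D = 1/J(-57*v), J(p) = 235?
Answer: -235/3611244 ≈ -6.5075e-5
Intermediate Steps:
D = 1/235 ≈ 0.0042553
1/(D + (27351 - 1*42718)) = 1/(1/235 + (27351 - 1*42718)) = 1/(1/235 + (27351 - 42718)) = 1/(1/235 - 15367) = 1/(-3611244/235) = -235/3611244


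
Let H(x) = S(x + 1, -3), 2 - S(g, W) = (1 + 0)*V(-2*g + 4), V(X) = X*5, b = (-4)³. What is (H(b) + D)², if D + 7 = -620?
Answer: 1625625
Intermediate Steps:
D = -627 (D = -7 - 620 = -627)
b = -64
V(X) = 5*X
S(g, W) = -18 + 10*g (S(g, W) = 2 - (1 + 0)*5*(-2*g + 4) = 2 - 5*(4 - 2*g) = 2 - (20 - 10*g) = 2 + (-20 + 10*g) = -18 + 10*g)
H(x) = -8 + 10*x (H(x) = -18 + 10*(x + 1) = -18 + 10*(1 + x) = -18 + (10 + 10*x) = -8 + 10*x)
(H(b) + D)² = ((-8 + 10*(-64)) - 627)² = ((-8 - 640) - 627)² = (-648 - 627)² = (-1275)² = 1625625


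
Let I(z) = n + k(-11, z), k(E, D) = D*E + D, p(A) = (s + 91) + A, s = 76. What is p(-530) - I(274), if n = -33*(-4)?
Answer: 2245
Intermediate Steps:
p(A) = 167 + A (p(A) = (76 + 91) + A = 167 + A)
k(E, D) = D + D*E
n = 132
I(z) = 132 - 10*z (I(z) = 132 + z*(1 - 11) = 132 + z*(-10) = 132 - 10*z)
p(-530) - I(274) = (167 - 530) - (132 - 10*274) = -363 - (132 - 2740) = -363 - 1*(-2608) = -363 + 2608 = 2245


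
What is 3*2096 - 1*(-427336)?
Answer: 433624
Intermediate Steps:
3*2096 - 1*(-427336) = 6288 + 427336 = 433624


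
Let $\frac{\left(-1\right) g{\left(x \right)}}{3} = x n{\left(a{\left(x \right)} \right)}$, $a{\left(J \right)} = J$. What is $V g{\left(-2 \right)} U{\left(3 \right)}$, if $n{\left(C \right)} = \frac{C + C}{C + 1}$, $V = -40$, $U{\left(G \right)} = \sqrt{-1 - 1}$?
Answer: $- 960 i \sqrt{2} \approx - 1357.6 i$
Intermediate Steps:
$U{\left(G \right)} = i \sqrt{2}$ ($U{\left(G \right)} = \sqrt{-2} = i \sqrt{2}$)
$n{\left(C \right)} = \frac{2 C}{1 + C}$
$g{\left(x \right)} = - \frac{6 x^{2}}{1 + x}$ ($g{\left(x \right)} = - 3 x \frac{2 x}{1 + x} = - 3 \frac{2 x^{2}}{1 + x} = - \frac{6 x^{2}}{1 + x}$)
$V g{\left(-2 \right)} U{\left(3 \right)} = - 40 \left(- \frac{6 \left(-2\right)^{2}}{1 - 2}\right) i \sqrt{2} = - 40 \left(\left(-6\right) 4 \frac{1}{-1}\right) i \sqrt{2} = - 40 \left(\left(-6\right) 4 \left(-1\right)\right) i \sqrt{2} = \left(-40\right) 24 i \sqrt{2} = - 960 i \sqrt{2}$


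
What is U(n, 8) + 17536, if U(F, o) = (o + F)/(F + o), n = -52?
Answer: 17537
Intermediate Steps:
U(F, o) = 1 (U(F, o) = (F + o)/(F + o) = 1)
U(n, 8) + 17536 = 1 + 17536 = 17537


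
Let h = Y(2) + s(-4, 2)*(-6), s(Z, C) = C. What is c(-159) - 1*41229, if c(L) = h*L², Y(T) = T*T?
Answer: -243477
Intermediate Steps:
Y(T) = T²
h = -8 (h = 2² + 2*(-6) = 4 - 12 = -8)
c(L) = -8*L²
c(-159) - 1*41229 = -8*(-159)² - 1*41229 = -8*25281 - 41229 = -202248 - 41229 = -243477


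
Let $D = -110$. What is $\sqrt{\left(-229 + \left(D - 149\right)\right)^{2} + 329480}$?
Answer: $2 \sqrt{141906} \approx 753.41$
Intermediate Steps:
$\sqrt{\left(-229 + \left(D - 149\right)\right)^{2} + 329480} = \sqrt{\left(-229 - 259\right)^{2} + 329480} = \sqrt{\left(-488\right)^{2} + 329480} = \sqrt{238144 + 329480} = \sqrt{567624} = 2 \sqrt{141906}$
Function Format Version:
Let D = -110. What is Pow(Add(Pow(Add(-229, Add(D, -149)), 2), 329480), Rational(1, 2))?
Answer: Mul(2, Pow(141906, Rational(1, 2))) ≈ 753.41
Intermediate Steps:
Pow(Add(Pow(Add(-229, Add(D, -149)), 2), 329480), Rational(1, 2)) = Pow(Add(Pow(Add(-229, Add(-110, -149)), 2), 329480), Rational(1, 2)) = Pow(Add(Pow(Add(-229, -259), 2), 329480), Rational(1, 2)) = Pow(Add(Pow(-488, 2), 329480), Rational(1, 2)) = Pow(Add(238144, 329480), Rational(1, 2)) = Pow(567624, Rational(1, 2)) = Mul(2, Pow(141906, Rational(1, 2)))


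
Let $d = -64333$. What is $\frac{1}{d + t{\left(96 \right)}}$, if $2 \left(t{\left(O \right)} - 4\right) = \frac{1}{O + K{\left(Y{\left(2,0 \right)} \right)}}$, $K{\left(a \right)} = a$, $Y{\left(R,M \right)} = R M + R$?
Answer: $- \frac{196}{12608483} \approx -1.5545 \cdot 10^{-5}$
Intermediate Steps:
$Y{\left(R,M \right)} = R + M R$ ($Y{\left(R,M \right)} = M R + R = R + M R$)
$t{\left(O \right)} = 4 + \frac{1}{2 \left(2 + O\right)}$ ($t{\left(O \right)} = 4 + \frac{1}{2 \left(O + 2 \left(1 + 0\right)\right)} = 4 + \frac{1}{2 \left(O + 2 \cdot 1\right)} = 4 + \frac{1}{2 \left(O + 2\right)} = 4 + \frac{1}{2 \left(2 + O\right)}$)
$\frac{1}{d + t{\left(96 \right)}} = \frac{1}{-64333 + \frac{17 + 8 \cdot 96}{2 \left(2 + 96\right)}} = \frac{1}{-64333 + \frac{17 + 768}{2 \cdot 98}} = \frac{1}{-64333 + \frac{1}{2} \cdot \frac{1}{98} \cdot 785} = \frac{1}{-64333 + \frac{785}{196}} = \frac{1}{- \frac{12608483}{196}} = - \frac{196}{12608483}$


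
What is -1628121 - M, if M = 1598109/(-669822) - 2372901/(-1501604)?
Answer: -272929221769270639/167634565748 ≈ -1.6281e+6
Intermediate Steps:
M = -135050928869/167634565748 (M = 1598109*(-1/669822) - 2372901*(-1/1501604) = -532703/223274 + 2372901/1501604 = -135050928869/167634565748 ≈ -0.80563)
-1628121 - M = -1628121 - 1*(-135050928869/167634565748) = -1628121 + 135050928869/167634565748 = -272929221769270639/167634565748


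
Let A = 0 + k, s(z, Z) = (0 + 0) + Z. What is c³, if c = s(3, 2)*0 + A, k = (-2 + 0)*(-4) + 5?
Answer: 2197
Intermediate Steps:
s(z, Z) = Z (s(z, Z) = 0 + Z = Z)
k = 13 (k = -2*(-4) + 5 = 8 + 5 = 13)
A = 13 (A = 0 + 13 = 13)
c = 13 (c = 2*0 + 13 = 0 + 13 = 13)
c³ = 13³ = 2197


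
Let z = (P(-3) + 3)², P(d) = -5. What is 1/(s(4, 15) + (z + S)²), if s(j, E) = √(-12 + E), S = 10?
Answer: 196/38413 - √3/38413 ≈ 0.0050573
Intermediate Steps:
z = 4 (z = (-5 + 3)² = (-2)² = 4)
1/(s(4, 15) + (z + S)²) = 1/(√(-12 + 15) + (4 + 10)²) = 1/(√3 + 14²) = 1/(√3 + 196) = 1/(196 + √3)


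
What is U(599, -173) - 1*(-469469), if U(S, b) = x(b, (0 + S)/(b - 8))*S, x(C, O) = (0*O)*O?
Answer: 469469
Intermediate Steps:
x(C, O) = 0 (x(C, O) = 0*O = 0)
U(S, b) = 0 (U(S, b) = 0*S = 0)
U(599, -173) - 1*(-469469) = 0 - 1*(-469469) = 0 + 469469 = 469469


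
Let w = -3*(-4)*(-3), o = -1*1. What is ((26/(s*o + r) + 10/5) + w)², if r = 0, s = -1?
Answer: 64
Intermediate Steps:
o = -1
w = -36 (w = 12*(-3) = -36)
((26/(s*o + r) + 10/5) + w)² = ((26/(-1*(-1) + 0) + 10/5) - 36)² = ((26/(1 + 0) + 10*(⅕)) - 36)² = ((26/1 + 2) - 36)² = ((26*1 + 2) - 36)² = ((26 + 2) - 36)² = (28 - 36)² = (-8)² = 64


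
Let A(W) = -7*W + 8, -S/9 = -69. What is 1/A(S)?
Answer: -1/4339 ≈ -0.00023047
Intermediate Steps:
S = 621 (S = -9*(-69) = 621)
A(W) = 8 - 7*W
1/A(S) = 1/(8 - 7*621) = 1/(8 - 4347) = 1/(-4339) = -1/4339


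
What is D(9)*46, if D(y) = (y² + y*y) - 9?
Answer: 7038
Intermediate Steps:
D(y) = -9 + 2*y² (D(y) = (y² + y²) - 9 = 2*y² - 9 = -9 + 2*y²)
D(9)*46 = (-9 + 2*9²)*46 = (-9 + 2*81)*46 = (-9 + 162)*46 = 153*46 = 7038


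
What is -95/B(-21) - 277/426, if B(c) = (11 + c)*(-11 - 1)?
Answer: -819/568 ≈ -1.4419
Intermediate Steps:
B(c) = -132 - 12*c (B(c) = (11 + c)*(-12) = -132 - 12*c)
-95/B(-21) - 277/426 = -95/(-132 - 12*(-21)) - 277/426 = -95/(-132 + 252) - 277*1/426 = -95/120 - 277/426 = -95*1/120 - 277/426 = -19/24 - 277/426 = -819/568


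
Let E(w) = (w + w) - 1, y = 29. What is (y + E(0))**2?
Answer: 784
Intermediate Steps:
E(w) = -1 + 2*w (E(w) = 2*w - 1 = -1 + 2*w)
(y + E(0))**2 = (29 + (-1 + 2*0))**2 = (29 + (-1 + 0))**2 = (29 - 1)**2 = 28**2 = 784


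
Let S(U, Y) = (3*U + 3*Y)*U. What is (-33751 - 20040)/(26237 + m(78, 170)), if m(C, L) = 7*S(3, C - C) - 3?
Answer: -53791/26423 ≈ -2.0358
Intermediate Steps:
S(U, Y) = U*(3*U + 3*Y)
m(C, L) = 186 (m(C, L) = 7*(3*3*(3 + (C - C))) - 3 = 7*(3*3*(3 + 0)) - 3 = 7*(3*3*3) - 3 = 7*27 - 3 = 189 - 3 = 186)
(-33751 - 20040)/(26237 + m(78, 170)) = (-33751 - 20040)/(26237 + 186) = -53791/26423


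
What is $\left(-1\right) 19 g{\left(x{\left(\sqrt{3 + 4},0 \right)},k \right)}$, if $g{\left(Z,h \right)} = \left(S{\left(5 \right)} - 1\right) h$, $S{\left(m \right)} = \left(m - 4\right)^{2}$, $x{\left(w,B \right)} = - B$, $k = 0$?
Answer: $0$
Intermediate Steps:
$S{\left(m \right)} = \left(-4 + m\right)^{2}$
$g{\left(Z,h \right)} = 0$ ($g{\left(Z,h \right)} = \left(\left(-4 + 5\right)^{2} - 1\right) h = \left(1^{2} - 1\right) h = \left(1 - 1\right) h = 0 h = 0$)
$\left(-1\right) 19 g{\left(x{\left(\sqrt{3 + 4},0 \right)},k \right)} = \left(-1\right) 19 \cdot 0 = \left(-19\right) 0 = 0$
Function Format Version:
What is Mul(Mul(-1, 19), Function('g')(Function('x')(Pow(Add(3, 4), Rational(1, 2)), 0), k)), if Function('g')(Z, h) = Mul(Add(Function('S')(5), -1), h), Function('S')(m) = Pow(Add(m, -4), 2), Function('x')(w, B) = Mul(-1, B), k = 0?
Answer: 0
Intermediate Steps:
Function('S')(m) = Pow(Add(-4, m), 2)
Function('g')(Z, h) = 0 (Function('g')(Z, h) = Mul(Add(Pow(Add(-4, 5), 2), -1), h) = Mul(Add(Pow(1, 2), -1), h) = Mul(Add(1, -1), h) = Mul(0, h) = 0)
Mul(Mul(-1, 19), Function('g')(Function('x')(Pow(Add(3, 4), Rational(1, 2)), 0), k)) = Mul(Mul(-1, 19), 0) = Mul(-19, 0) = 0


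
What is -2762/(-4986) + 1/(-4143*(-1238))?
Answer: 2361066149/4262227254 ≈ 0.55395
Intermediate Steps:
-2762/(-4986) + 1/(-4143*(-1238)) = -2762*(-1/4986) - 1/4143*(-1/1238) = 1381/2493 + 1/5129034 = 2361066149/4262227254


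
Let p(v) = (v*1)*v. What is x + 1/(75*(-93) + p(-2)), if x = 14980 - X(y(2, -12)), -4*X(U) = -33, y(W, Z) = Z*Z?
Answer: 417472273/27884 ≈ 14972.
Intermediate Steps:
y(W, Z) = Z²
p(v) = v² (p(v) = v*v = v²)
X(U) = 33/4 (X(U) = -¼*(-33) = 33/4)
x = 59887/4 (x = 14980 - 1*33/4 = 14980 - 33/4 = 59887/4 ≈ 14972.)
x + 1/(75*(-93) + p(-2)) = 59887/4 + 1/(75*(-93) + (-2)²) = 59887/4 + 1/(-6975 + 4) = 59887/4 + 1/(-6971) = 59887/4 - 1/6971 = 417472273/27884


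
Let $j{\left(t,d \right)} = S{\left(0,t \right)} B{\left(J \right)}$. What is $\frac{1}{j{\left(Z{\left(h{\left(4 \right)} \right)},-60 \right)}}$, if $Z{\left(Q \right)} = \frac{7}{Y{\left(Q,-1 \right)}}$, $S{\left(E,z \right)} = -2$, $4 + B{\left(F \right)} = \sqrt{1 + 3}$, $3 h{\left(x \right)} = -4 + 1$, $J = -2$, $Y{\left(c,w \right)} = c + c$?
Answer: $\frac{1}{4} \approx 0.25$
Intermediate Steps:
$Y{\left(c,w \right)} = 2 c$
$h{\left(x \right)} = -1$ ($h{\left(x \right)} = \frac{-4 + 1}{3} = \frac{1}{3} \left(-3\right) = -1$)
$B{\left(F \right)} = -2$ ($B{\left(F \right)} = -4 + \sqrt{1 + 3} = -4 + \sqrt{4} = -4 + 2 = -2$)
$Z{\left(Q \right)} = \frac{7}{2 Q}$
$j{\left(t,d \right)} = 4$ ($j{\left(t,d \right)} = \left(-2\right) \left(-2\right) = 4$)
$\frac{1}{j{\left(Z{\left(h{\left(4 \right)} \right)},-60 \right)}} = \frac{1}{4}$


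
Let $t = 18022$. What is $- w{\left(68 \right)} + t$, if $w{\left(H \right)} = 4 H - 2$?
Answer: $17752$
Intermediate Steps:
$w{\left(H \right)} = -2 + 4 H$
$- w{\left(68 \right)} + t = - (-2 + 4 \cdot 68) + 18022 = - (-2 + 272) + 18022 = \left(-1\right) 270 + 18022 = -270 + 18022 = 17752$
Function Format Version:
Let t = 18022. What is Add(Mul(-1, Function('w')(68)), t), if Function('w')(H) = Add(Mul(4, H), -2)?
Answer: 17752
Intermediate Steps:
Function('w')(H) = Add(-2, Mul(4, H))
Add(Mul(-1, Function('w')(68)), t) = Add(Mul(-1, Add(-2, Mul(4, 68))), 18022) = Add(Mul(-1, Add(-2, 272)), 18022) = Add(Mul(-1, 270), 18022) = Add(-270, 18022) = 17752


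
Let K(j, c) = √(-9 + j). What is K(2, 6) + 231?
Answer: 231 + I*√7 ≈ 231.0 + 2.6458*I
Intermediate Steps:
K(2, 6) + 231 = √(-9 + 2) + 231 = √(-7) + 231 = I*√7 + 231 = 231 + I*√7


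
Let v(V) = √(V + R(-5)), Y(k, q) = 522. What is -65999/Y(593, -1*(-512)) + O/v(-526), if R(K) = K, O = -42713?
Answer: -65999/522 + 42713*I*√59/177 ≈ -126.43 + 1853.6*I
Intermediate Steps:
v(V) = √(-5 + V) (v(V) = √(V - 5) = √(-5 + V))
-65999/Y(593, -1*(-512)) + O/v(-526) = -65999/522 - 42713/√(-5 - 526) = -65999*1/522 - 42713*(-I*√59/177) = -65999/522 - 42713*(-I*√59/177) = -65999/522 - (-42713)*I*√59/177 = -65999/522 + 42713*I*√59/177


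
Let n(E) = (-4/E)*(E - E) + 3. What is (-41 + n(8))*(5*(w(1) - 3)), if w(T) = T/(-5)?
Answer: 608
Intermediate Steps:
w(T) = -T/5
n(E) = 3 (n(E) = -4/E*0 + 3 = 0 + 3 = 3)
(-41 + n(8))*(5*(w(1) - 3)) = (-41 + 3)*(5*(-⅕*1 - 3)) = -190*(-⅕ - 3) = -190*(-16)/5 = -38*(-16) = 608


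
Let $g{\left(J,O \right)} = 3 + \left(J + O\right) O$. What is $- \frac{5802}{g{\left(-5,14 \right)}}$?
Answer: $- \frac{1934}{43} \approx -44.977$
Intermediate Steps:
$g{\left(J,O \right)} = 3 + O \left(J + O\right)$
$- \frac{5802}{g{\left(-5,14 \right)}} = - \frac{5802}{3 + 14^{2} - 70} = - \frac{5802}{3 + 196 - 70} = - \frac{5802}{129} = \left(-5802\right) \frac{1}{129} = - \frac{1934}{43}$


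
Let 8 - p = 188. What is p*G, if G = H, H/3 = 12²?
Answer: -77760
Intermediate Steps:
p = -180 (p = 8 - 1*188 = 8 - 188 = -180)
H = 432 (H = 3*12² = 3*144 = 432)
G = 432
p*G = -180*432 = -77760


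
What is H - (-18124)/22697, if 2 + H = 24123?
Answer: 547492461/22697 ≈ 24122.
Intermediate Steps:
H = 24121 (H = -2 + 24123 = 24121)
H - (-18124)/22697 = 24121 - (-18124)/22697 = 24121 - 1*(-18124/22697) = 24121 + 18124/22697 = 547492461/22697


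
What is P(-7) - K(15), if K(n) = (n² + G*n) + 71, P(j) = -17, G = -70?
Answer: 737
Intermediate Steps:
K(n) = 71 + n² - 70*n (K(n) = (n² - 70*n) + 71 = 71 + n² - 70*n)
P(-7) - K(15) = -17 - (71 + 15² - 70*15) = -17 - (71 + 225 - 1050) = -17 - 1*(-754) = -17 + 754 = 737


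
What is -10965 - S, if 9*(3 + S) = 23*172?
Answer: -102614/9 ≈ -11402.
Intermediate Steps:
S = 3929/9 (S = -3 + (23*172)/9 = -3 + (1/9)*3956 = -3 + 3956/9 = 3929/9 ≈ 436.56)
-10965 - S = -10965 - 1*3929/9 = -10965 - 3929/9 = -102614/9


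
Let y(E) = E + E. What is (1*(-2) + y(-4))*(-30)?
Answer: 300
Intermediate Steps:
y(E) = 2*E
(1*(-2) + y(-4))*(-30) = (1*(-2) + 2*(-4))*(-30) = (-2 - 8)*(-30) = -10*(-30) = 300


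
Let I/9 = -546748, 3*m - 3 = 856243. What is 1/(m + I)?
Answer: -3/13905950 ≈ -2.1573e-7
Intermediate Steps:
m = 856246/3 (m = 1 + (⅓)*856243 = 1 + 856243/3 = 856246/3 ≈ 2.8542e+5)
I = -4920732 (I = 9*(-546748) = -4920732)
1/(m + I) = 1/(856246/3 - 4920732) = 1/(-13905950/3) = -3/13905950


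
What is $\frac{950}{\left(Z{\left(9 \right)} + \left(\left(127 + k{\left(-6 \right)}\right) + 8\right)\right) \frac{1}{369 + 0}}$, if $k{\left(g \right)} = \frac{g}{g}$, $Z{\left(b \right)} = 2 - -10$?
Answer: $\frac{175275}{74} \approx 2368.6$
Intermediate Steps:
$Z{\left(b \right)} = 12$ ($Z{\left(b \right)} = 2 + 10 = 12$)
$k{\left(g \right)} = 1$
$\frac{950}{\left(Z{\left(9 \right)} + \left(\left(127 + k{\left(-6 \right)}\right) + 8\right)\right) \frac{1}{369 + 0}} = \frac{950}{\left(12 + \left(\left(127 + 1\right) + 8\right)\right) \frac{1}{369 + 0}} = \frac{950}{\left(12 + \left(128 + 8\right)\right) \frac{1}{369}} = \frac{950}{\left(12 + 136\right) \frac{1}{369}} = \frac{950}{148 \cdot \frac{1}{369}} = \frac{950}{\frac{148}{369}} = 950 \cdot \frac{369}{148} = \frac{175275}{74}$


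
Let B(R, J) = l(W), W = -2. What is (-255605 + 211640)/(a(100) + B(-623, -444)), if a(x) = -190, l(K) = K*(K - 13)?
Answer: 8793/32 ≈ 274.78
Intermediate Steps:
l(K) = K*(-13 + K)
B(R, J) = 30 (B(R, J) = -2*(-13 - 2) = -2*(-15) = 30)
(-255605 + 211640)/(a(100) + B(-623, -444)) = (-255605 + 211640)/(-190 + 30) = -43965/(-160) = -43965*(-1/160) = 8793/32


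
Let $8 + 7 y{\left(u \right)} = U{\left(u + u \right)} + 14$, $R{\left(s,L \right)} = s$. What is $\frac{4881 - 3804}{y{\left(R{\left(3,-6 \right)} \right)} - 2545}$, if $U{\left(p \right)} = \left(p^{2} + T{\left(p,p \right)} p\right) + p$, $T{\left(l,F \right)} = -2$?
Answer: $- \frac{7539}{17779} \approx -0.42404$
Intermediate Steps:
$U{\left(p \right)} = p^{2} - p$ ($U{\left(p \right)} = \left(p^{2} - 2 p\right) + p = p^{2} - p$)
$y{\left(u \right)} = \frac{6}{7} + \frac{2 u \left(-1 + 2 u\right)}{7}$ ($y{\left(u \right)} = - \frac{8}{7} + \frac{\left(u + u\right) \left(-1 + \left(u + u\right)\right) + 14}{7} = - \frac{8}{7} + \frac{2 u \left(-1 + 2 u\right) + 14}{7} = - \frac{8}{7} + \frac{14 + 2 u \left(-1 + 2 u\right)}{7} = - \frac{8}{7} + \left(2 + \frac{2 u \left(-1 + 2 u\right)}{7}\right) = \frac{6}{7} + \frac{2 u \left(-1 + 2 u\right)}{7}$)
$\frac{4881 - 3804}{y{\left(R{\left(3,-6 \right)} \right)} - 2545} = \frac{4881 - 3804}{\left(\frac{6}{7} + \frac{2}{7} \cdot 3 \left(-1 + 2 \cdot 3\right)\right) - 2545} = \frac{1077}{\left(\frac{6}{7} + \frac{2}{7} \cdot 3 \left(-1 + 6\right)\right) - 2545} = \frac{1077}{\left(\frac{6}{7} + \frac{2}{7} \cdot 3 \cdot 5\right) - 2545} = \frac{1077}{\left(\frac{6}{7} + \frac{30}{7}\right) - 2545} = \frac{1077}{\frac{36}{7} - 2545} = \frac{1077}{- \frac{17779}{7}} = 1077 \left(- \frac{7}{17779}\right) = - \frac{7539}{17779}$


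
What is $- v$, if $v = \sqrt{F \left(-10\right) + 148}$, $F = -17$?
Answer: $- \sqrt{318} \approx -17.833$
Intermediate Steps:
$v = \sqrt{318}$ ($v = \sqrt{\left(-17\right) \left(-10\right) + 148} = \sqrt{170 + 148} = \sqrt{318} \approx 17.833$)
$- v = - \sqrt{318}$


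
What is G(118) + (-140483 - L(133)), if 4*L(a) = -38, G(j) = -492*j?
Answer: -397059/2 ≈ -1.9853e+5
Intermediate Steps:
L(a) = -19/2 (L(a) = (¼)*(-38) = -19/2)
G(118) + (-140483 - L(133)) = -492*118 + (-140483 - 1*(-19/2)) = -58056 + (-140483 + 19/2) = -58056 - 280947/2 = -397059/2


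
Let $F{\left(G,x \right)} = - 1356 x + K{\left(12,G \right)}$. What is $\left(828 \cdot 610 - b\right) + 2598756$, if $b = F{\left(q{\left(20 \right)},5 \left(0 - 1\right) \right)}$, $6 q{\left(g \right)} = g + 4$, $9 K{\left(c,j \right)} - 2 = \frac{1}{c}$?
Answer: $\frac{334482023}{108} \approx 3.0971 \cdot 10^{6}$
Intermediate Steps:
$K{\left(c,j \right)} = \frac{2}{9} + \frac{1}{9 c}$
$q{\left(g \right)} = \frac{2}{3} + \frac{g}{6}$ ($q{\left(g \right)} = \frac{g + 4}{6} = \frac{4 + g}{6} = \frac{2}{3} + \frac{g}{6}$)
$F{\left(G,x \right)} = \frac{25}{108} - 1356 x$ ($F{\left(G,x \right)} = - 1356 x + \frac{1 + 2 \cdot 12}{9 \cdot 12} = - 1356 x + \frac{1}{9} \cdot \frac{1}{12} \left(1 + 24\right) = - 1356 x + \frac{1}{9} \cdot \frac{1}{12} \cdot 25 = - 1356 x + \frac{25}{108} = \frac{25}{108} - 1356 x$)
$b = \frac{732265}{108}$ ($b = \frac{25}{108} - 1356 \cdot 5 \left(0 - 1\right) = \frac{25}{108} - 1356 \cdot 5 \left(-1\right) = \frac{25}{108} - -6780 = \frac{25}{108} + 6780 = \frac{732265}{108} \approx 6780.2$)
$\left(828 \cdot 610 - b\right) + 2598756 = \left(828 \cdot 610 - \frac{732265}{108}\right) + 2598756 = \left(505080 - \frac{732265}{108}\right) + 2598756 = \frac{53816375}{108} + 2598756 = \frac{334482023}{108}$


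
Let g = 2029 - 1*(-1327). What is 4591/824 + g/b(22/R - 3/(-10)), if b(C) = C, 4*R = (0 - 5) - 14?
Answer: -521636967/678152 ≈ -769.20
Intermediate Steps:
R = -19/4 (R = ((0 - 5) - 14)/4 = (-5 - 14)/4 = (1/4)*(-19) = -19/4 ≈ -4.7500)
g = 3356 (g = 2029 + 1327 = 3356)
4591/824 + g/b(22/R - 3/(-10)) = 4591/824 + 3356/(22/(-19/4) - 3/(-10)) = 4591*(1/824) + 3356/(22*(-4/19) - 3*(-1/10)) = 4591/824 + 3356/(-88/19 + 3/10) = 4591/824 + 3356/(-823/190) = 4591/824 + 3356*(-190/823) = 4591/824 - 637640/823 = -521636967/678152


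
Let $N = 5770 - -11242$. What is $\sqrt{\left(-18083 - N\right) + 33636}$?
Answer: $i \sqrt{1459} \approx 38.197 i$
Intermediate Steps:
$N = 17012$ ($N = 5770 + 11242 = 17012$)
$\sqrt{\left(-18083 - N\right) + 33636} = \sqrt{\left(-18083 - 17012\right) + 33636} = \sqrt{-35095 + 33636} = \sqrt{-1459} = i \sqrt{1459}$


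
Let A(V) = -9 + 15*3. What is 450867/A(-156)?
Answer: 150289/12 ≈ 12524.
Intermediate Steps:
A(V) = 36 (A(V) = -9 + 45 = 36)
450867/A(-156) = 450867/36 = 450867*(1/36) = 150289/12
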